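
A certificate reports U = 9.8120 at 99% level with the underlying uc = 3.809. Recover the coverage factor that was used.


k = U / uc
k = 9.8120 / 3.809
k = 2.576

2.576


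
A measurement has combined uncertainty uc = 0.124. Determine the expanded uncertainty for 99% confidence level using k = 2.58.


U = k * uc
U = 2.58 * 0.124
U = 0.3199

0.3199


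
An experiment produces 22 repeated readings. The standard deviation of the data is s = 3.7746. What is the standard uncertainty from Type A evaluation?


u_A = s / sqrt(n)
u_A = 3.7746 / sqrt(22)
u_A = 3.7746 / 4.6904158
u_A = 0.8047

0.8047


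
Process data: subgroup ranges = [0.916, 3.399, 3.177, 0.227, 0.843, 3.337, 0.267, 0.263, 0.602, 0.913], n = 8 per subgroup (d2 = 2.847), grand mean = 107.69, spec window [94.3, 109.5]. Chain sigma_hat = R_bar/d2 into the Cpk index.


R_bar = (0.916 + 3.399 + 3.177 + 0.227 + 0.843 + 3.337 + 0.267 + 0.263 + 0.602 + 0.913) / 10 = 1.3944
sigma = R_bar / d2 = 1.3944 / 2.847 = 0.48977871
Cp = (USL - LSL)/(6*sigma) = (109.5 - 94.3)/(6*0.48977871) = 5.1724
Cpu = (109.5 - 107.69)/(3*0.48977871) = 1.2318
Cpl = (107.69 - 94.3)/(3*0.48977871) = 9.1130
Cpk = min(Cpu, Cpl) = 1.2318

1.2318


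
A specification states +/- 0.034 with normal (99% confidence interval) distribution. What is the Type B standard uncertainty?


u_B = half_width / 2.576
u_B = 0.034 / 2.576
u_B = 0.0132

0.0132


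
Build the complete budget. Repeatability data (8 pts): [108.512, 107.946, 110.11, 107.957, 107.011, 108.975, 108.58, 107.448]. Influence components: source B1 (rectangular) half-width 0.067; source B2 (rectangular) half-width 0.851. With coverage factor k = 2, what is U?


mean = (108.512 + 107.946 + 110.11 + 107.957 + 107.011 + 108.975 + 108.58 + 107.448) / 8 = 108.317375
s = sqrt(sum((x - mean)^2)/(n-1)) = 0.96236642
u_A = s / sqrt(n) = 0.96236642 / sqrt(8) = 0.34024791
u_B1 = 0.067 / sqrt(3) = 0.038682468
u_B2 = 0.851 / sqrt(3) = 0.49132508
uc = sqrt(0.34024791^2 + 0.038682468^2 + 0.49132508^2) = 0.59888672
U = k * uc = 2 * 0.59888672
U = 1.1978

1.1978


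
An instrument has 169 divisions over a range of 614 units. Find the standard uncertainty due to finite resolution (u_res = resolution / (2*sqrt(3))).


resolution = range / divisions
resolution = 614 / 169 = 3.6331361
u_res = resolution / (2*sqrt(3))
u_res = 3.6331361 / 3.4641016
u_res = 1.0488

1.0488


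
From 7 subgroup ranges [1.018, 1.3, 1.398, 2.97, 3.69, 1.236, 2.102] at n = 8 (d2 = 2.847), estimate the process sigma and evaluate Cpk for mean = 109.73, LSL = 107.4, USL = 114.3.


R_bar = (1.018 + 1.3 + 1.398 + 2.97 + 3.69 + 1.236 + 2.102) / 7 = 1.9591429
sigma = R_bar / d2 = 1.9591429 / 2.847 = 0.68814292
Cp = (USL - LSL)/(6*sigma) = (114.3 - 107.4)/(6*0.68814292) = 1.6712
Cpu = (114.3 - 109.73)/(3*0.68814292) = 2.2137
Cpl = (109.73 - 107.4)/(3*0.68814292) = 1.1286
Cpk = min(Cpu, Cpl) = 1.1286

1.1286


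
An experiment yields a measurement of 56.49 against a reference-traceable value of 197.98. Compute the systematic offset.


Systematic error = measured - true
= 56.49 - 197.98
= -141.4900

-141.4900


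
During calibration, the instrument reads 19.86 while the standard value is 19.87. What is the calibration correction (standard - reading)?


Correction = standard - reading
= 19.87 - 19.86
= 0.0100

0.0100


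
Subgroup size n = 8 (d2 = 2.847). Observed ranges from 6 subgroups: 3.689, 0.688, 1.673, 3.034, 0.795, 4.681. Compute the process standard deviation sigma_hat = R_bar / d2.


R_bar = (3.689 + 0.688 + 1.673 + 3.034 + 0.795 + 4.681) / 6
R_bar = 14.56 / 6 = 2.4266667
sigma_hat = R_bar / d2 = 2.4266667 / 2.847 = 0.8524

0.8524


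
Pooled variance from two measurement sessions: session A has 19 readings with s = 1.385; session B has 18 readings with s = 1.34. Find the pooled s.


s_p = sqrt(((n1-1)*s1^2 + (n2-1)*s2^2) / (n1+n2-2))
numerator = (19-1)*1.385^2 + (18-1)*1.34^2 = 34.52805 + 30.5252 = 65.05325
denominator = 19 + 18 - 2 = 35
s_p^2 = 65.05325 / 35 = 1.8586643
s_p = sqrt(1.8586643) = 1.3633

1.3633


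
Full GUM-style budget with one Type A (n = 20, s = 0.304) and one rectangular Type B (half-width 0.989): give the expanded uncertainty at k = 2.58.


u_A = s / sqrt(n) = 0.304 / sqrt(20) = 0.067976467
u_B = half_width / sqrt(3) = 0.989 / sqrt(3) = 0.57099942
uc = sqrt(u_A^2 + u_B^2) = sqrt(0.067976467^2 + 0.57099942^2) = 0.57503142
U = k * uc = 2.58 * 0.57503142
U = 1.4836

1.4836


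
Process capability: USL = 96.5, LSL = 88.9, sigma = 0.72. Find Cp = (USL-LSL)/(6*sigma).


Cp = (USL - LSL) / (6 * sigma)
= (96.5 - 88.9) / (6 * 0.72)
= 7.6000 / 4.3200
= 1.7593

1.7593


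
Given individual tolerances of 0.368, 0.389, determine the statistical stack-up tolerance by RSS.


RSS = sqrt(0.368^2 + 0.389^2)
= sqrt(0.286745)
= 0.5355

0.5355


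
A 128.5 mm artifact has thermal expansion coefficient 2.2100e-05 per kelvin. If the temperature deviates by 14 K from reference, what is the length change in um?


dL = L * alpha * dT
= 128.5 * 2.2100e-05 * 14
= 0.0397579 mm
dL_um = 0.0397579 * 1000 = 39.7579 um

39.7579


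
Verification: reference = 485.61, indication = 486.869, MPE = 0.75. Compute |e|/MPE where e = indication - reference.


e = indication - reference = 486.869 - 485.61 = 1.2590
|e| = 1.2590
ratio = |e| / MPE = 1.2590 / 0.75
ratio = 1.6787

1.6787


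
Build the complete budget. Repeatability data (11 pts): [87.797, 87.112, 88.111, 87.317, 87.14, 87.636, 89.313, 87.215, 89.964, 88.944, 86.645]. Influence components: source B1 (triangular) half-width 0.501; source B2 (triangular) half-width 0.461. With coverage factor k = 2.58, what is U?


mean = (87.797 + 87.112 + 88.111 + 87.317 + 87.14 + 87.636 + 89.313 + 87.215 + 89.964 + 88.944 + 86.645) / 11 = 87.92672727
s = sqrt(sum((x - mean)^2)/(n-1)) = 1.0510115
u_A = s / sqrt(n) = 1.0510115 / sqrt(11) = 0.31689189
u_B1 = 0.501 / sqrt(6) = 0.20453239
u_B2 = 0.461 / sqrt(6) = 0.18820246
uc = sqrt(0.31689189^2 + 0.20453239^2 + 0.18820246^2) = 0.4215141
U = k * uc = 2.58 * 0.4215141
U = 1.0875

1.0875


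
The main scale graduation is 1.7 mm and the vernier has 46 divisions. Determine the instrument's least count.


LC = MSD / n_div
= 1.7 / 46
= 0.0370

0.0370


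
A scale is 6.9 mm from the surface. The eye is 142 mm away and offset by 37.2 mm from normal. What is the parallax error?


error = h * offset / d
= 6.9 * 37.2 / 142
= 1.8076

1.8076


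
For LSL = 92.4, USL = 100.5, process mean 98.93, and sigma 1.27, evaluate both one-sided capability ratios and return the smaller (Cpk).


Cpu = (USL - mean) / (3*sigma) = (100.5 - 98.93) / (3*1.27) = 0.4121
Cpl = (mean - LSL) / (3*sigma) = (98.93 - 92.4) / (3*1.27) = 1.7139
Cpk = min(Cpu, Cpl) = 0.4121

0.4121


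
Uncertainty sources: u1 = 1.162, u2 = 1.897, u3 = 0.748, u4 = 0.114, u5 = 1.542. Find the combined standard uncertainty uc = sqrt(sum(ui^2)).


uc = sqrt(1.162^2 + 1.897^2 + 0.748^2 + 0.114^2 + 1.542^2)
uc = sqrt(7.899117)
uc = 2.8105

2.8105


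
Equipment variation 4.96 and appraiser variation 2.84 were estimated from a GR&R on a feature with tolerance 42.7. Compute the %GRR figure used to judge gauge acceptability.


GRR = sqrt(EV^2 + AV^2) = sqrt(4.96^2 + 2.84^2) = 5.7155227
%GRR = GRR / tol * 100 = 5.7155227 / 42.7 * 100
%GRR = 13.3853

13.3853


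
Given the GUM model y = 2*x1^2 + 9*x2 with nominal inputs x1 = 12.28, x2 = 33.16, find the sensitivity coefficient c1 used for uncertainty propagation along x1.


y = 2*x1^2 + 9*x2
dy/dx1 = 2*2*x1
Evaluate at x1 = 12.28: c1 = 4 * 12.28
c1 = 49.1200

49.1200


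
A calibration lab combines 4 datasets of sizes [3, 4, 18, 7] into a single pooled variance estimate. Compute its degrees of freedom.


nu = sum_i (n_i - 1)
nu = ((3 - 1) + (4 - 1) + (18 - 1) + (7 - 1))
nu = 2 + 3 + 17 + 6
nu = 28

28


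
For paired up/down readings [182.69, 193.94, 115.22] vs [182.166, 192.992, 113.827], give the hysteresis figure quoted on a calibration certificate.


|182.69 - 182.166| = 0.5240
|193.94 - 192.992| = 0.9480
|115.22 - 113.827| = 1.3930
hysteresis = max(diffs) = 1.3930

1.3930


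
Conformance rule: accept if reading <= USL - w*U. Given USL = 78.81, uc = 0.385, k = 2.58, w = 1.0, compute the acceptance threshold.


U = k * uc = 2.58 * 0.385 = 0.9933
guard band g = w * U = 1.0 * 0.9933 = 0.9933
AL = USL - g = 78.81 - 0.9933
AL = 77.8167

77.8167


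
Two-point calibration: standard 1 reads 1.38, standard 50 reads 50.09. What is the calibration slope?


slope = (y2 - y1) / (x2 - x1)
= (50.09 - 1.38) / (50 - 1)
= 48.7100 / 49
= 0.9941

0.9941


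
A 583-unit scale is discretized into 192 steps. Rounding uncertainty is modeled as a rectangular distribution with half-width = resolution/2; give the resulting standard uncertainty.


resolution = range / divisions
resolution = 583 / 192 = 3.0364583
u_res = resolution / (2*sqrt(3))
u_res = 3.0364583 / 3.4641016
u_res = 0.8766

0.8766


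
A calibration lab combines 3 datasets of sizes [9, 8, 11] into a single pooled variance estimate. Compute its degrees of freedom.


nu = sum_i (n_i - 1)
nu = ((9 - 1) + (8 - 1) + (11 - 1))
nu = 8 + 7 + 10
nu = 25

25


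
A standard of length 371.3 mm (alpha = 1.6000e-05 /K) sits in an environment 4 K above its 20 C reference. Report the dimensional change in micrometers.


dL = L * alpha * dT
= 371.3 * 1.6000e-05 * 4
= 0.0237632 mm
dL_um = 0.0237632 * 1000 = 23.7632 um

23.7632


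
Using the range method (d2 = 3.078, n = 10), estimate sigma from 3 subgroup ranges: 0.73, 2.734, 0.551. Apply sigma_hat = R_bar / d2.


R_bar = (0.73 + 2.734 + 0.551) / 3
R_bar = 4.015 / 3 = 1.3383333
sigma_hat = R_bar / d2 = 1.3383333 / 3.078 = 0.4348

0.4348


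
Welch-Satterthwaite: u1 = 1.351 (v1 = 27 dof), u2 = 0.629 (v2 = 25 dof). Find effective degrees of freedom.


uc = sqrt(u1^2 + u2^2) = sqrt(1.351^2 + 0.629^2) = 1.490249
v_eff = uc^4 / (u1^4/v1 + u2^4/v2)
= 1.490249^4 / (1.351^4/27 + 0.629^4/25)
= 4.9321396 / 0.12964493
v_eff = 38.0434

38.0434


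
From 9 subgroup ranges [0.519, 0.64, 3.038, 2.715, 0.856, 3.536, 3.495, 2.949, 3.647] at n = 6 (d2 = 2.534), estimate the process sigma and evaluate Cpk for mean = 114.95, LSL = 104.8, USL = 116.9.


R_bar = (0.519 + 0.64 + 3.038 + 2.715 + 0.856 + 3.536 + 3.495 + 2.949 + 3.647) / 9 = 2.3772222
sigma = R_bar / d2 = 2.3772222 / 2.534 = 0.93813031
Cp = (USL - LSL)/(6*sigma) = (116.9 - 104.8)/(6*0.93813031) = 2.1497
Cpu = (116.9 - 114.95)/(3*0.93813031) = 0.6929
Cpl = (114.95 - 104.8)/(3*0.93813031) = 3.6065
Cpk = min(Cpu, Cpl) = 0.6929

0.6929


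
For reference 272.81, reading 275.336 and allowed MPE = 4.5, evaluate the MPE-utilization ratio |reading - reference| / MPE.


e = indication - reference = 275.336 - 272.81 = 2.5260
|e| = 2.5260
ratio = |e| / MPE = 2.5260 / 4.5
ratio = 0.5613

0.5613


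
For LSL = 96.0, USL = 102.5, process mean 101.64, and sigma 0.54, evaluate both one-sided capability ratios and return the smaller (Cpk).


Cpu = (USL - mean) / (3*sigma) = (102.5 - 101.64) / (3*0.54) = 0.5309
Cpl = (mean - LSL) / (3*sigma) = (101.64 - 96.0) / (3*0.54) = 3.4815
Cpk = min(Cpu, Cpl) = 0.5309

0.5309


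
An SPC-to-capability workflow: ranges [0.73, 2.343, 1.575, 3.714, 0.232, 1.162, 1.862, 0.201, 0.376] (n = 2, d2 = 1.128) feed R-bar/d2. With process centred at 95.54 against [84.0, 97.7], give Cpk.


R_bar = (0.73 + 2.343 + 1.575 + 3.714 + 0.232 + 1.162 + 1.862 + 0.201 + 0.376) / 9 = 1.355
sigma = R_bar / d2 = 1.355 / 1.128 = 1.2012411
Cp = (USL - LSL)/(6*sigma) = (97.7 - 84.0)/(6*1.2012411) = 1.9008
Cpu = (97.7 - 95.54)/(3*1.2012411) = 0.5994
Cpl = (95.54 - 84.0)/(3*1.2012411) = 3.2022
Cpk = min(Cpu, Cpl) = 0.5994

0.5994


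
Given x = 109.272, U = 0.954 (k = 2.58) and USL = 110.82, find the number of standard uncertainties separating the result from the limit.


u = U / k = 0.954 / 2.58 = 0.36976744
margin = |USL - x| = |110.82 - 109.272| = 1.548
z = margin / u = 1.548 / 0.36976744
z = 4.1864

4.1864


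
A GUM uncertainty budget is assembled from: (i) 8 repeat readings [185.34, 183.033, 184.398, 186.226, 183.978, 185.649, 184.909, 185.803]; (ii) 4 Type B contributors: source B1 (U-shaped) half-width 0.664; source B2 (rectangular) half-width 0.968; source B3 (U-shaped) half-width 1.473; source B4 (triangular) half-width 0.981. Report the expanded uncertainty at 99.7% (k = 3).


mean = (185.34 + 183.033 + 184.398 + 186.226 + 183.978 + 185.649 + 184.909 + 185.803) / 8 = 184.917
s = sqrt(sum((x - mean)^2)/(n-1)) = 1.063272
u_A = s / sqrt(n) = 1.063272 / sqrt(8) = 0.37592342
u_B1 = 0.664 / sqrt(2) = 0.4695189
u_B2 = 0.968 / sqrt(3) = 0.55887506
u_B3 = 1.473 / sqrt(2) = 1.0415683
u_B4 = 0.981 / sqrt(6) = 0.40049157
uc = sqrt(0.37592342^2 + 0.4695189^2 + 0.55887506^2 + 1.0415683^2 + 0.40049157^2) = 1.3854118
U = k * uc = 3 * 1.3854118
U = 4.1562

4.1562


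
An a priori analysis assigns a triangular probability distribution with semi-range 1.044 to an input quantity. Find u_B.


u_B = half_width / sqrt(6)
u_B = 1.044 / 2.4494897
u_B = 0.4262

0.4262


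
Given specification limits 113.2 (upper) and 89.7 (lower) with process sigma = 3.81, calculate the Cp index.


Cp = (USL - LSL) / (6 * sigma)
= (113.2 - 89.7) / (6 * 3.81)
= 23.5000 / 22.8600
= 1.0280

1.0280


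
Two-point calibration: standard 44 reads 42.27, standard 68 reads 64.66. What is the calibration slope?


slope = (y2 - y1) / (x2 - x1)
= (64.66 - 42.27) / (68 - 44)
= 22.3900 / 24
= 0.9329

0.9329


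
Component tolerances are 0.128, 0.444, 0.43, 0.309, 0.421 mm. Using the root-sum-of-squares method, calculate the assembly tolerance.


RSS = sqrt(0.128^2 + 0.444^2 + 0.43^2 + 0.309^2 + 0.421^2)
= sqrt(0.671142)
= 0.8192

0.8192


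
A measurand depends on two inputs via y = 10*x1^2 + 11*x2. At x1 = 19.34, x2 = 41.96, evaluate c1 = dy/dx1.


y = 10*x1^2 + 11*x2
dy/dx1 = 2*10*x1
Evaluate at x1 = 19.34: c1 = 20 * 19.34
c1 = 386.8000

386.8000


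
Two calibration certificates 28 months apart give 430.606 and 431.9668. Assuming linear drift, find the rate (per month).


rate = (v2 - v1) / months
= (431.9668 - 430.606) / 28
= 1.3608 / 28
= 0.0486

0.0486


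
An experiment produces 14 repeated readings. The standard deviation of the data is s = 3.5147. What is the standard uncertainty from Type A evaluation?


u_A = s / sqrt(n)
u_A = 3.5147 / sqrt(14)
u_A = 3.5147 / 3.7416574
u_A = 0.9393

0.9393


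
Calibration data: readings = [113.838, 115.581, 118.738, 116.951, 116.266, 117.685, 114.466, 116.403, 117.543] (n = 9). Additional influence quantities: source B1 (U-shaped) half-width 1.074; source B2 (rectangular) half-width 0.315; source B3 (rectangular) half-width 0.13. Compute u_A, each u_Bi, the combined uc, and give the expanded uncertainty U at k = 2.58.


mean = (113.838 + 115.581 + 118.738 + 116.951 + 116.266 + 117.685 + 114.466 + 116.403 + 117.543) / 9 = 116.3856667
s = sqrt(sum((x - mean)^2)/(n-1)) = 1.569976
u_A = s / sqrt(n) = 1.569976 / sqrt(9) = 0.52332533
u_B1 = 1.074 / sqrt(2) = 0.75943268
u_B2 = 0.315 / sqrt(3) = 0.18186533
u_B3 = 0.13 / sqrt(3) = 0.075055535
uc = sqrt(0.52332533^2 + 0.75943268^2 + 0.18186533^2 + 0.075055535^2) = 0.94303538
U = k * uc = 2.58 * 0.94303538
U = 2.4330

2.4330


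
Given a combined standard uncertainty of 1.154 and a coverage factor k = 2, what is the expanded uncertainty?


U = k * uc
U = 2 * 1.154
U = 2.3080

2.3080


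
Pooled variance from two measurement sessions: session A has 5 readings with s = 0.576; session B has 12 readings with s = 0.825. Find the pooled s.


s_p = sqrt(((n1-1)*s1^2 + (n2-1)*s2^2) / (n1+n2-2))
numerator = (5-1)*0.576^2 + (12-1)*0.825^2 = 1.327104 + 7.486875 = 8.813979
denominator = 5 + 12 - 2 = 15
s_p^2 = 8.813979 / 15 = 0.5875986
s_p = sqrt(0.5875986) = 0.7665

0.7665


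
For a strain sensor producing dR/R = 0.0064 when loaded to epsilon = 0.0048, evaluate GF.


GF = (dR/R) / epsilon
= 0.0064 / 0.0048
= 1.3333

1.3333


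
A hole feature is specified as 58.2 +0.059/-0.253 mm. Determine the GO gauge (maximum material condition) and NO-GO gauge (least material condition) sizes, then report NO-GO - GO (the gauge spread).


GO = nominal - lower_tol (smallest hole = maximum material condition)
GO = 58.2 - 0.253 = 57.947
NO-GO = nominal + upper_tol (largest hole = least material condition)
NO-GO = 58.2 + 0.059 = 58.259
spread = NO-GO - GO = 58.259 - 57.947 = 0.3120

0.3120


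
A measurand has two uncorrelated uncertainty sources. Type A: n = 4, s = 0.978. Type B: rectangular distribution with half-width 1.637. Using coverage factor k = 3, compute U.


u_A = s / sqrt(n) = 0.978 / sqrt(4) = 0.489
u_B = half_width / sqrt(3) = 1.637 / sqrt(3) = 0.94512239
uc = sqrt(u_A^2 + u_B^2) = sqrt(0.489^2 + 0.94512239^2) = 1.0641322
U = k * uc = 3 * 1.0641322
U = 3.1924

3.1924


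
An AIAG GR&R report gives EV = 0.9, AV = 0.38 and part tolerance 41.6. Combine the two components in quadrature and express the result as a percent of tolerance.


GRR = sqrt(EV^2 + AV^2) = sqrt(0.9^2 + 0.38^2) = 0.97693398
%GRR = GRR / tol * 100 = 0.97693398 / 41.6 * 100
%GRR = 2.3484

2.3484


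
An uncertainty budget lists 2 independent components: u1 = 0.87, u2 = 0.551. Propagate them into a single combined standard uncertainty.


uc = sqrt(0.87^2 + 0.551^2)
uc = sqrt(1.060501)
uc = 1.0298

1.0298


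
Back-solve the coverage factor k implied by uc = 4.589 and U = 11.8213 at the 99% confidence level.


k = U / uc
k = 11.8213 / 4.589
k = 2.576

2.576


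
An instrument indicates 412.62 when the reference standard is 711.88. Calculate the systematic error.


Systematic error = measured - true
= 412.62 - 711.88
= -299.2600

-299.2600


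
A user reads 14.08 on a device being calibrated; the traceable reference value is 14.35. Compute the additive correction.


Correction = standard - reading
= 14.35 - 14.08
= 0.2700

0.2700


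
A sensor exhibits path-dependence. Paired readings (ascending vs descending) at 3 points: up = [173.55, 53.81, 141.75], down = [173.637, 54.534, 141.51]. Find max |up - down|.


|173.55 - 173.637| = 0.0870
|53.81 - 54.534| = 0.7240
|141.75 - 141.51| = 0.2400
hysteresis = max(diffs) = 0.7240

0.7240


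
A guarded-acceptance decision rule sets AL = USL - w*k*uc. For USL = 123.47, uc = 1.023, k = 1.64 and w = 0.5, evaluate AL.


U = k * uc = 1.64 * 1.023 = 1.67772
guard band g = w * U = 0.5 * 1.67772 = 0.83886
AL = USL - g = 123.47 - 0.83886
AL = 122.6311

122.6311


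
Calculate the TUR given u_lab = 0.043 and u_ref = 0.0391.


TUR = u_lab / u_ref
= 0.043 / 0.0391
= 1.0997

1.0997


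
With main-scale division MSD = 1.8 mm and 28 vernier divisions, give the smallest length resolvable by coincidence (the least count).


LC = MSD / n_div
= 1.8 / 28
= 0.0643

0.0643


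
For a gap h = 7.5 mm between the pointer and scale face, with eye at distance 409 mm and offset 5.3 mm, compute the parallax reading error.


error = h * offset / d
= 7.5 * 5.3 / 409
= 0.0972

0.0972


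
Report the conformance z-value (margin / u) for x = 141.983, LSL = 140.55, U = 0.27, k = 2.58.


u = U / k = 0.27 / 2.58 = 0.10465116
margin = |LSL - x| = |140.55 - 141.983| = 1.433
z = margin / u = 1.433 / 0.10465116
z = 13.6931

13.6931


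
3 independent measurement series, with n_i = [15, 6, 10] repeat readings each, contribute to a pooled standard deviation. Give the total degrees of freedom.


nu = sum_i (n_i - 1)
nu = ((15 - 1) + (6 - 1) + (10 - 1))
nu = 14 + 5 + 9
nu = 28

28


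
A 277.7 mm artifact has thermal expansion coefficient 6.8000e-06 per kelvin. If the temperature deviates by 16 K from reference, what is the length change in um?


dL = L * alpha * dT
= 277.7 * 6.8000e-06 * 16
= 0.0302138 mm
dL_um = 0.0302138 * 1000 = 30.2138 um

30.2138


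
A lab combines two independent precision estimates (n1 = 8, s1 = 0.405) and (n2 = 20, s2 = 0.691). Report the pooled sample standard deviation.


s_p = sqrt(((n1-1)*s1^2 + (n2-1)*s2^2) / (n1+n2-2))
numerator = (8-1)*0.405^2 + (20-1)*0.691^2 = 1.148175 + 9.072139 = 10.220314
denominator = 8 + 20 - 2 = 26
s_p^2 = 10.220314 / 26 = 0.393089
s_p = sqrt(0.393089) = 0.6270

0.6270


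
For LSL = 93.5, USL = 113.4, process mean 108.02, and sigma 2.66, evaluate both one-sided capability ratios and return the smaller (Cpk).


Cpu = (USL - mean) / (3*sigma) = (113.4 - 108.02) / (3*2.66) = 0.6742
Cpl = (mean - LSL) / (3*sigma) = (108.02 - 93.5) / (3*2.66) = 1.8195
Cpk = min(Cpu, Cpl) = 0.6742

0.6742


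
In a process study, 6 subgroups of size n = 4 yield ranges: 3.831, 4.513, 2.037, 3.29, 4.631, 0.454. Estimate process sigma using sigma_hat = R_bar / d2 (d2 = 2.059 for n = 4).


R_bar = (3.831 + 4.513 + 2.037 + 3.29 + 4.631 + 0.454) / 6
R_bar = 18.756 / 6 = 3.126
sigma_hat = R_bar / d2 = 3.126 / 2.059 = 1.5182

1.5182


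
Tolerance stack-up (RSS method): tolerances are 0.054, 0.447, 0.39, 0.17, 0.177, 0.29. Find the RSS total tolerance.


RSS = sqrt(0.054^2 + 0.447^2 + 0.39^2 + 0.17^2 + 0.177^2 + 0.29^2)
= sqrt(0.499154)
= 0.7065

0.7065


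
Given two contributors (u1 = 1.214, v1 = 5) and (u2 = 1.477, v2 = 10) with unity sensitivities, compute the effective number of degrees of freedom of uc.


uc = sqrt(u1^2 + u2^2) = sqrt(1.214^2 + 1.477^2) = 1.9118904
v_eff = uc^4 / (u1^4/v1 + u2^4/v2)
= 1.9118904^4 / (1.214^4/5 + 1.477^4/10)
= 13.3614 / 0.91032181
v_eff = 14.6777

14.6777


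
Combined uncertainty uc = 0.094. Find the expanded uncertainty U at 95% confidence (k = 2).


U = k * uc
U = 2 * 0.094
U = 0.1880

0.1880


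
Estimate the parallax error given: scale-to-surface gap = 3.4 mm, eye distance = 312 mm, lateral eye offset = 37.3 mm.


error = h * offset / d
= 3.4 * 37.3 / 312
= 0.4065

0.4065


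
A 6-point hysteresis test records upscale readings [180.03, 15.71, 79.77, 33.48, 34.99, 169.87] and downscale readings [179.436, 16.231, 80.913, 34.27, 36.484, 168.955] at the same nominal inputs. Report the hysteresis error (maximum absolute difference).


|180.03 - 179.436| = 0.5940
|15.71 - 16.231| = 0.5210
|79.77 - 80.913| = 1.1430
|33.48 - 34.27| = 0.7900
|34.99 - 36.484| = 1.4940
|169.87 - 168.955| = 0.9150
hysteresis = max(diffs) = 1.4940

1.4940


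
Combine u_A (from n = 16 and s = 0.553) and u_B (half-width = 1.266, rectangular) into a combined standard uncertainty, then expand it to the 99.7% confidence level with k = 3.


u_A = s / sqrt(n) = 0.553 / sqrt(16) = 0.13825
u_B = half_width / sqrt(3) = 1.266 / sqrt(3) = 0.73092544
uc = sqrt(u_A^2 + u_B^2) = sqrt(0.13825^2 + 0.73092544^2) = 0.74388511
U = k * uc = 3 * 0.74388511
U = 2.2317

2.2317


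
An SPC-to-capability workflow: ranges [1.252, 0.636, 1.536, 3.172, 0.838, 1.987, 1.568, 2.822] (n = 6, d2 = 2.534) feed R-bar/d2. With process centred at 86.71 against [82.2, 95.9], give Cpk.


R_bar = (1.252 + 0.636 + 1.536 + 3.172 + 0.838 + 1.987 + 1.568 + 2.822) / 8 = 1.726375
sigma = R_bar / d2 = 1.726375 / 2.534 = 0.68128453
Cp = (USL - LSL)/(6*sigma) = (95.9 - 82.2)/(6*0.68128453) = 3.3515
Cpu = (95.9 - 86.71)/(3*0.68128453) = 4.4964
Cpl = (86.71 - 82.2)/(3*0.68128453) = 2.2066
Cpk = min(Cpu, Cpl) = 2.2066

2.2066


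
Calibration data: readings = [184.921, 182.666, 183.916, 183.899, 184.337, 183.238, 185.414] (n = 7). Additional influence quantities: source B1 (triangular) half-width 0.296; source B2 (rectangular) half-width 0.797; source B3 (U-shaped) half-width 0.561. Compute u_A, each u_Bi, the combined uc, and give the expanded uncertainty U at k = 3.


mean = (184.921 + 182.666 + 183.916 + 183.899 + 184.337 + 183.238 + 185.414) / 7 = 184.0558571
s = sqrt(sum((x - mean)^2)/(n-1)) = 0.94134858
u_A = s / sqrt(n) = 0.94134858 / sqrt(7) = 0.35579632
u_B1 = 0.296 / sqrt(6) = 0.12084149
u_B2 = 0.797 / sqrt(3) = 0.46014816
u_B3 = 0.561 / sqrt(2) = 0.3966869
uc = sqrt(0.35579632^2 + 0.12084149^2 + 0.46014816^2 + 0.3966869^2) = 0.71434621
U = k * uc = 3 * 0.71434621
U = 2.1430

2.1430


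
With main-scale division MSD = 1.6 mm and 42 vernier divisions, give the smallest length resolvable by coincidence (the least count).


LC = MSD / n_div
= 1.6 / 42
= 0.0381

0.0381


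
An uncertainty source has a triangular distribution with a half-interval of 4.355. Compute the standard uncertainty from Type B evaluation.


u_B = half_width / sqrt(6)
u_B = 4.355 / 2.4494897
u_B = 1.7779

1.7779


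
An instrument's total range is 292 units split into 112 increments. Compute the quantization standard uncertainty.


resolution = range / divisions
resolution = 292 / 112 = 2.6071429
u_res = resolution / (2*sqrt(3))
u_res = 2.6071429 / 3.4641016
u_res = 0.7526

0.7526


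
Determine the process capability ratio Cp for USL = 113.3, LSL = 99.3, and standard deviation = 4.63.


Cp = (USL - LSL) / (6 * sigma)
= (113.3 - 99.3) / (6 * 4.63)
= 14.0000 / 27.7800
= 0.5040

0.5040


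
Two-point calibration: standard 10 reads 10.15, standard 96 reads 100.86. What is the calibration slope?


slope = (y2 - y1) / (x2 - x1)
= (100.86 - 10.15) / (96 - 10)
= 90.7100 / 86
= 1.0548

1.0548


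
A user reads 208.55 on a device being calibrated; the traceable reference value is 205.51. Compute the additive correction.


Correction = standard - reading
= 205.51 - 208.55
= -3.0400

-3.0400


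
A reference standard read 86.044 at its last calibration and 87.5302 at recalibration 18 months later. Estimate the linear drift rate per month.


rate = (v2 - v1) / months
= (87.5302 - 86.044) / 18
= 1.4862 / 18
= 0.0826

0.0826


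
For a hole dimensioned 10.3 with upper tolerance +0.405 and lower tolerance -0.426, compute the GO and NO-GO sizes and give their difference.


GO = nominal - lower_tol (smallest hole = maximum material condition)
GO = 10.3 - 0.426 = 9.874
NO-GO = nominal + upper_tol (largest hole = least material condition)
NO-GO = 10.3 + 0.405 = 10.705
spread = NO-GO - GO = 10.705 - 9.874 = 0.8310

0.8310


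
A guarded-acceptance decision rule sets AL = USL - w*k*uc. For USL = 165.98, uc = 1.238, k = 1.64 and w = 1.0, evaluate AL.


U = k * uc = 1.64 * 1.238 = 2.03032
guard band g = w * U = 1.0 * 2.03032 = 2.03032
AL = USL - g = 165.98 - 2.03032
AL = 163.9497

163.9497


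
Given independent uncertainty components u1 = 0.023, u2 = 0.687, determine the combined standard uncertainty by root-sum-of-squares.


uc = sqrt(0.023^2 + 0.687^2)
uc = sqrt(0.472498)
uc = 0.6874

0.6874


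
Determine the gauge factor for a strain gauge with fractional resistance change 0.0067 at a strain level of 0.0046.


GF = (dR/R) / epsilon
= 0.0067 / 0.0046
= 1.4565

1.4565


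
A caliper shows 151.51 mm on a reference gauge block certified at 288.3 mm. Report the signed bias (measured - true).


Systematic error = measured - true
= 151.51 - 288.3
= -136.7900

-136.7900


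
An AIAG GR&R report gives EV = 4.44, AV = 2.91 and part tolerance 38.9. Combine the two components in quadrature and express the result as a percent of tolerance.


GRR = sqrt(EV^2 + AV^2) = sqrt(4.44^2 + 2.91^2) = 5.3086439
%GRR = GRR / tol * 100 = 5.3086439 / 38.9 * 100
%GRR = 13.6469

13.6469


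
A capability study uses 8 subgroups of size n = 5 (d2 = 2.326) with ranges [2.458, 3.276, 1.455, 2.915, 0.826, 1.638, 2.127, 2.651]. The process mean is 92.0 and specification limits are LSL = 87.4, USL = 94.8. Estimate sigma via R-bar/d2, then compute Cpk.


R_bar = (2.458 + 3.276 + 1.455 + 2.915 + 0.826 + 1.638 + 2.127 + 2.651) / 8 = 2.16825
sigma = R_bar / d2 = 2.16825 / 2.326 = 0.93217971
Cp = (USL - LSL)/(6*sigma) = (94.8 - 87.4)/(6*0.93217971) = 1.3231
Cpu = (94.8 - 92.0)/(3*0.93217971) = 1.0012
Cpl = (92.0 - 87.4)/(3*0.93217971) = 1.6449
Cpk = min(Cpu, Cpl) = 1.0012

1.0012


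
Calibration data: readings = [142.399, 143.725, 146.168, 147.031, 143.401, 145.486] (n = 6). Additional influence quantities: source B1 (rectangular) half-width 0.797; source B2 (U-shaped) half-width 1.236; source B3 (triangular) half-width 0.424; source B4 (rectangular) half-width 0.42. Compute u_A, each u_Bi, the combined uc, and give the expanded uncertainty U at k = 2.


mean = (142.399 + 143.725 + 146.168 + 147.031 + 143.401 + 145.486) / 6 = 144.7016667
s = sqrt(sum((x - mean)^2)/(n-1)) = 1.7966074
u_A = s / sqrt(n) = 1.7966074 / sqrt(6) = 0.7334619
u_B1 = 0.797 / sqrt(3) = 0.46014816
u_B2 = 1.236 / sqrt(2) = 0.87398398
u_B3 = 0.424 / sqrt(6) = 0.17309728
u_B4 = 0.42 / sqrt(3) = 0.24248711
uc = sqrt(0.7334619^2 + 0.46014816^2 + 0.87398398^2 + 0.17309728^2 + 0.24248711^2) = 1.2658252
U = k * uc = 2 * 1.2658252
U = 2.5317

2.5317


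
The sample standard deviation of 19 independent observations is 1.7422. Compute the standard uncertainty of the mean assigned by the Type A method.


u_A = s / sqrt(n)
u_A = 1.7422 / sqrt(19)
u_A = 1.7422 / 4.3588989
u_A = 0.3997

0.3997


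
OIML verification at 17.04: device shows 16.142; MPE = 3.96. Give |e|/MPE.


e = indication - reference = 16.142 - 17.04 = -0.8980
|e| = 0.8980
ratio = |e| / MPE = 0.8980 / 3.96
ratio = 0.2268

0.2268


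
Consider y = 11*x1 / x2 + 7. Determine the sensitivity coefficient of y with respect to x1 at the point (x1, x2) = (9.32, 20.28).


y = 11*x1 / x2 + 7
dy/dx1 = 11/x2
Evaluate at x2 = 20.28: c1 = 11 / 20.28
c1 = 0.5424

0.5424


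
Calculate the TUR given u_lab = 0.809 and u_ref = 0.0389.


TUR = u_lab / u_ref
= 0.809 / 0.0389
= 20.7969

20.7969


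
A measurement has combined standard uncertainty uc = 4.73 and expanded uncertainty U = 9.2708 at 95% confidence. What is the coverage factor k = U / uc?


k = U / uc
k = 9.2708 / 4.73
k = 1.96

1.96


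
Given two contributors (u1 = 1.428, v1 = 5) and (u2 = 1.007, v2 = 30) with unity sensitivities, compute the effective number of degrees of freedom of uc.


uc = sqrt(u1^2 + u2^2) = sqrt(1.428^2 + 1.007^2) = 1.7473503
v_eff = uc^4 / (u1^4/v1 + u2^4/v2)
= 1.7473503^4 / (1.428^4/5 + 1.007^4/30)
= 9.3222322 / 0.86593079
v_eff = 10.7656

10.7656


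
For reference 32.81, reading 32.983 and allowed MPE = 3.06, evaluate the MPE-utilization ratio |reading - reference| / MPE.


e = indication - reference = 32.983 - 32.81 = 0.1730
|e| = 0.1730
ratio = |e| / MPE = 0.1730 / 3.06
ratio = 0.0565

0.0565


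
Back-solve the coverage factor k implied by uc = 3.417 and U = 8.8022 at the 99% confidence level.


k = U / uc
k = 8.8022 / 3.417
k = 2.576

2.576


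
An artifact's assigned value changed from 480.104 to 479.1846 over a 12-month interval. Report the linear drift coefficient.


rate = (v2 - v1) / months
= (479.1846 - 480.104) / 12
= -0.9194 / 12
= -0.0766

-0.0766


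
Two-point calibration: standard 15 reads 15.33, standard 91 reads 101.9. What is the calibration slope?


slope = (y2 - y1) / (x2 - x1)
= (101.9 - 15.33) / (91 - 15)
= 86.5700 / 76
= 1.1391

1.1391


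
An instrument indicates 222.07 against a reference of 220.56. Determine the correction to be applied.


Correction = standard - reading
= 220.56 - 222.07
= -1.5100

-1.5100


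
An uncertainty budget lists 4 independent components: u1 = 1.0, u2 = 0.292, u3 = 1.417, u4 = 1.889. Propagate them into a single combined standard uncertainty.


uc = sqrt(1.0^2 + 0.292^2 + 1.417^2 + 1.889^2)
uc = sqrt(6.661474)
uc = 2.5810

2.5810


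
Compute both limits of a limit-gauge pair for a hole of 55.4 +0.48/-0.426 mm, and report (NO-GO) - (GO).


GO = nominal - lower_tol (smallest hole = maximum material condition)
GO = 55.4 - 0.426 = 54.974
NO-GO = nominal + upper_tol (largest hole = least material condition)
NO-GO = 55.4 + 0.48 = 55.88
spread = NO-GO - GO = 55.88 - 54.974 = 0.9060

0.9060


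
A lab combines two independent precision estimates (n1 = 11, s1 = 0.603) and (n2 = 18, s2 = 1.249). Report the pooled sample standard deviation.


s_p = sqrt(((n1-1)*s1^2 + (n2-1)*s2^2) / (n1+n2-2))
numerator = (11-1)*0.603^2 + (18-1)*1.249^2 = 3.63609 + 26.520017 = 30.156107
denominator = 11 + 18 - 2 = 27
s_p^2 = 30.156107 / 27 = 1.1168929
s_p = sqrt(1.1168929) = 1.0568

1.0568


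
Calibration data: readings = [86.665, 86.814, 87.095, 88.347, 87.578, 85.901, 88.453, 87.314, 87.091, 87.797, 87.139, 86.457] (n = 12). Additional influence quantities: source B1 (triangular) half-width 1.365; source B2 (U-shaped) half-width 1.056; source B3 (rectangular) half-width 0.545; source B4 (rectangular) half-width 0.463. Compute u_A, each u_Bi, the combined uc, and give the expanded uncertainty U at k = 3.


mean = (86.665 + 86.814 + 87.095 + 88.347 + 87.578 + 85.901 + 88.453 + 87.314 + 87.091 + 87.797 + 87.139 + 86.457) / 12 = 87.22091667
s = sqrt(sum((x - mean)^2)/(n-1)) = 0.74430901
u_A = s / sqrt(n) = 0.74430901 / sqrt(12) = 0.2148635
u_B1 = 1.365 / sqrt(6) = 0.55725892
u_B2 = 1.056 / sqrt(2) = 0.74670476
u_B3 = 0.545 / sqrt(3) = 0.3146559
u_B4 = 0.463 / sqrt(3) = 0.26731317
uc = sqrt(0.2148635^2 + 0.55725892^2 + 0.74670476^2 + 0.3146559^2 + 0.26731317^2) = 1.0415068
U = k * uc = 3 * 1.0415068
U = 3.1245

3.1245


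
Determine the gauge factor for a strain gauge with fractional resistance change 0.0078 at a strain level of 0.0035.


GF = (dR/R) / epsilon
= 0.0078 / 0.0035
= 2.2286

2.2286


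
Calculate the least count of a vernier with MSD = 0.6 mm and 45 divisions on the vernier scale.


LC = MSD / n_div
= 0.6 / 45
= 0.0133

0.0133


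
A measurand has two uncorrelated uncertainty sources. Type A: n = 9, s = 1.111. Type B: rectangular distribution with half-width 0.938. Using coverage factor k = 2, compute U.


u_A = s / sqrt(n) = 1.111 / sqrt(9) = 0.37033333
u_B = half_width / sqrt(3) = 0.938 / sqrt(3) = 0.54155455
uc = sqrt(u_A^2 + u_B^2) = sqrt(0.37033333^2 + 0.54155455^2) = 0.6560702
U = k * uc = 2 * 0.6560702
U = 1.3121

1.3121


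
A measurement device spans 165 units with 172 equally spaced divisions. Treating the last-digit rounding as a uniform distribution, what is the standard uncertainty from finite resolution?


resolution = range / divisions
resolution = 165 / 172 = 0.95930233
u_res = resolution / (2*sqrt(3))
u_res = 0.95930233 / 3.4641016
u_res = 0.2769

0.2769


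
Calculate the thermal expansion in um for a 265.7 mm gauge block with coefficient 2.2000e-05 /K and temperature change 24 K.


dL = L * alpha * dT
= 265.7 * 2.2000e-05 * 24
= 0.1402896 mm
dL_um = 0.1402896 * 1000 = 140.2896 um

140.2896


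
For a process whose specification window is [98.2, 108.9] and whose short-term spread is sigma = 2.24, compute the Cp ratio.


Cp = (USL - LSL) / (6 * sigma)
= (108.9 - 98.2) / (6 * 2.24)
= 10.7000 / 13.4400
= 0.7961

0.7961


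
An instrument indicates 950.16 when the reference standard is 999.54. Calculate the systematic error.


Systematic error = measured - true
= 950.16 - 999.54
= -49.3800

-49.3800


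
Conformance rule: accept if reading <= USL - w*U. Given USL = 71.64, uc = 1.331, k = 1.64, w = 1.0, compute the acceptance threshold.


U = k * uc = 1.64 * 1.331 = 2.18284
guard band g = w * U = 1.0 * 2.18284 = 2.18284
AL = USL - g = 71.64 - 2.18284
AL = 69.4572

69.4572


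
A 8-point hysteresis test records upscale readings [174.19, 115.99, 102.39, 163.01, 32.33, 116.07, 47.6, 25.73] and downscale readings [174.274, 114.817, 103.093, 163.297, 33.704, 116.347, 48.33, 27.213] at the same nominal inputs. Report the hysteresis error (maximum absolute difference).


|174.19 - 174.274| = 0.0840
|115.99 - 114.817| = 1.1730
|102.39 - 103.093| = 0.7030
|163.01 - 163.297| = 0.2870
|32.33 - 33.704| = 1.3740
|116.07 - 116.347| = 0.2770
|47.6 - 48.33| = 0.7300
|25.73 - 27.213| = 1.4830
hysteresis = max(diffs) = 1.4830

1.4830


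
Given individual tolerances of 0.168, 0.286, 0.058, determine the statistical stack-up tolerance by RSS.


RSS = sqrt(0.168^2 + 0.286^2 + 0.058^2)
= sqrt(0.113384)
= 0.3367

0.3367


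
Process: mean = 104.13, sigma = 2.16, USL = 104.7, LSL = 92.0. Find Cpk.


Cpu = (USL - mean) / (3*sigma) = (104.7 - 104.13) / (3*2.16) = 0.0880
Cpl = (mean - LSL) / (3*sigma) = (104.13 - 92.0) / (3*2.16) = 1.8719
Cpk = min(Cpu, Cpl) = 0.0880

0.0880


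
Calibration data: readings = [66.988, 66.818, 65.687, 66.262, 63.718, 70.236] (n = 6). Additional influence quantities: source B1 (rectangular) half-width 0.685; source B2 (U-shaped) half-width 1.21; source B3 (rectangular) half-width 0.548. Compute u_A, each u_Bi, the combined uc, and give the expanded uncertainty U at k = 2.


mean = (66.988 + 66.818 + 65.687 + 66.262 + 63.718 + 70.236) / 6 = 66.61816667
s = sqrt(sum((x - mean)^2)/(n-1)) = 2.1293342
u_A = s / sqrt(n) = 2.1293342 / sqrt(6) = 0.86929705
u_B1 = 0.685 / sqrt(3) = 0.39548493
u_B2 = 1.21 / sqrt(2) = 0.85559921
u_B3 = 0.548 / sqrt(3) = 0.31638795
uc = sqrt(0.86929705^2 + 0.39548493^2 + 0.85559921^2 + 0.31638795^2) = 1.3206957
U = k * uc = 2 * 1.3206957
U = 2.6414

2.6414


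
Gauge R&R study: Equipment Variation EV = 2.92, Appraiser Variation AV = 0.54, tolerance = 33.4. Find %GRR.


GRR = sqrt(EV^2 + AV^2) = sqrt(2.92^2 + 0.54^2) = 2.9695117
%GRR = GRR / tol * 100 = 2.9695117 / 33.4 * 100
%GRR = 8.8908

8.8908


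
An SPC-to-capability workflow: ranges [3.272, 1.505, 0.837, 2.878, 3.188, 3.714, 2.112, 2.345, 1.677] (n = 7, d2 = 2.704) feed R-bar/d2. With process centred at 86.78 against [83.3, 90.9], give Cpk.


R_bar = (3.272 + 1.505 + 0.837 + 2.878 + 3.188 + 3.714 + 2.112 + 2.345 + 1.677) / 9 = 2.392
sigma = R_bar / d2 = 2.392 / 2.704 = 0.88461538
Cp = (USL - LSL)/(6*sigma) = (90.9 - 83.3)/(6*0.88461538) = 1.4319
Cpu = (90.9 - 86.78)/(3*0.88461538) = 1.5525
Cpl = (86.78 - 83.3)/(3*0.88461538) = 1.3113
Cpk = min(Cpu, Cpl) = 1.3113

1.3113


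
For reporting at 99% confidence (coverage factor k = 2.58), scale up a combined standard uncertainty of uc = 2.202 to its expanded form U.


U = k * uc
U = 2.58 * 2.202
U = 5.6812

5.6812


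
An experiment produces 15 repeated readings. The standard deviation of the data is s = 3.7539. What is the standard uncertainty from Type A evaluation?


u_A = s / sqrt(n)
u_A = 3.7539 / sqrt(15)
u_A = 3.7539 / 3.8729833
u_A = 0.9693

0.9693


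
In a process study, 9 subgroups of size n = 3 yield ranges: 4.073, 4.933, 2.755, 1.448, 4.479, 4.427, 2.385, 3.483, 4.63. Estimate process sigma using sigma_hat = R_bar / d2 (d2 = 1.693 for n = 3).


R_bar = (4.073 + 4.933 + 2.755 + 1.448 + 4.479 + 4.427 + 2.385 + 3.483 + 4.63) / 9
R_bar = 32.613 / 9 = 3.6236667
sigma_hat = R_bar / d2 = 3.6236667 / 1.693 = 2.1404

2.1404


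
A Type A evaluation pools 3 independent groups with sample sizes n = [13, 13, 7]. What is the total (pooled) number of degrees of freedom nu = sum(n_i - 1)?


nu = sum_i (n_i - 1)
nu = ((13 - 1) + (13 - 1) + (7 - 1))
nu = 12 + 12 + 6
nu = 30

30


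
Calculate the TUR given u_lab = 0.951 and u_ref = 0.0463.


TUR = u_lab / u_ref
= 0.951 / 0.0463
= 20.5400

20.5400


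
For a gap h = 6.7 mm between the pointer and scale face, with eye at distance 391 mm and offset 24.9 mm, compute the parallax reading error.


error = h * offset / d
= 6.7 * 24.9 / 391
= 0.4267

0.4267


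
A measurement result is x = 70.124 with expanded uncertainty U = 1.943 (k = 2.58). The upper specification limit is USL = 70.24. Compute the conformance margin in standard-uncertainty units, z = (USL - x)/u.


u = U / k = 1.943 / 2.58 = 0.75310078
margin = |USL - x| = |70.24 - 70.124| = 0.116
z = margin / u = 0.116 / 0.75310078
z = 0.1540

0.1540


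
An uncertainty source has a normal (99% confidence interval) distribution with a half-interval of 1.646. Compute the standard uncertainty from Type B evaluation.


u_B = half_width / 2.576
u_B = 1.646 / 2.576
u_B = 0.6390

0.6390


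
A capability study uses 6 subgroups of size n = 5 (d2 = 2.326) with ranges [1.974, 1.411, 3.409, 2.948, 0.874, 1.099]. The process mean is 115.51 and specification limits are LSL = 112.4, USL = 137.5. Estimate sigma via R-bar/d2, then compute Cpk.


R_bar = (1.974 + 1.411 + 3.409 + 2.948 + 0.874 + 1.099) / 6 = 1.9525
sigma = R_bar / d2 = 1.9525 / 2.326 = 0.8394239
Cp = (USL - LSL)/(6*sigma) = (137.5 - 112.4)/(6*0.8394239) = 4.9836
Cpu = (137.5 - 115.51)/(3*0.8394239) = 8.7322
Cpl = (115.51 - 112.4)/(3*0.8394239) = 1.2350
Cpk = min(Cpu, Cpl) = 1.2350

1.2350
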